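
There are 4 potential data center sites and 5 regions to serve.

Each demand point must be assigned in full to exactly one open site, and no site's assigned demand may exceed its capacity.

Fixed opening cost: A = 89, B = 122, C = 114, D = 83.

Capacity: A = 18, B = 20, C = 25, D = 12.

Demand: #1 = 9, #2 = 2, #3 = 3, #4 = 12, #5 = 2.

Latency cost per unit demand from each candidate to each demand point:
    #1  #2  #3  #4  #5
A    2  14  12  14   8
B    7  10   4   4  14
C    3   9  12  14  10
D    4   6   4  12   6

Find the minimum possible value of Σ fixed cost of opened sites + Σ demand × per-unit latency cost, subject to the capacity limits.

Open {A, B}; cheapest assignment that respects the capacities:
  A (cap 18, load 11): #1, #5 — cost 9×2 + 2×8 = 34
  B (cap 20, load 17): #2, #3, #4 — cost 2×10 + 3×4 + 12×4 = 80
  Shipping 114, fixed 211 → total 325.
  Any other capacity-feasible assignment to {A, B} ships for at least 114.
Compare {B, D}: its best feasible assignment gives total 333.
Compare {B, C}: its best feasible assignment gives total 361.
Every other set of open sites that can feasibly serve all demand totals ≥ 333 even under its best assignment. Minimum: 325.

325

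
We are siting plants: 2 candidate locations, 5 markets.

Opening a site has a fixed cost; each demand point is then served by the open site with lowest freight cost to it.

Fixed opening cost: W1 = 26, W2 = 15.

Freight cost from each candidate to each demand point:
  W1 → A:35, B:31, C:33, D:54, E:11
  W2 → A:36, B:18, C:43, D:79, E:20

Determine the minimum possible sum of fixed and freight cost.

Open {W1}: assign each demand point to its cheapest open site.
  A→W1 35, B→W1 31, C→W1 33, D→W1 54, E→W1 11
  freight cost 164, fixed 26 → total 190.
Compare {W1, W2}: freight cost 151 + fixed 41 = 192.
Compare {W2}: freight cost 196 + fixed 15 = 211.

190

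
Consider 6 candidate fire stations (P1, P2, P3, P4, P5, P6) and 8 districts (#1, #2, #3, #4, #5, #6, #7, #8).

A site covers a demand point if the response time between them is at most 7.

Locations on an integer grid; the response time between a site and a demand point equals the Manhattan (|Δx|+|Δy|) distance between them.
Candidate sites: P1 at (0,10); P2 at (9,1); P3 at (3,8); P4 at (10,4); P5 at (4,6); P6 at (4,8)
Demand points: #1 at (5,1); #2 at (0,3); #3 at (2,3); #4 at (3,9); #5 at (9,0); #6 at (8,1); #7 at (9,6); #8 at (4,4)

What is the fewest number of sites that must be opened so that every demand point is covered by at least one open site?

2

Coverage sets (demand points within 7 of each site):
  P1: {#2, #4}
  P2: {#1, #5, #6, #7}
  P3: {#3, #4, #8}
  P4: {#5, #6, #7, #8}
  P5: {#1, #2, #3, #4, #7, #8}
  P6: {#3, #4, #7, #8}
No single site covers all 8 demand points.
But {P2, P5} covers everything, so the minimum is 2.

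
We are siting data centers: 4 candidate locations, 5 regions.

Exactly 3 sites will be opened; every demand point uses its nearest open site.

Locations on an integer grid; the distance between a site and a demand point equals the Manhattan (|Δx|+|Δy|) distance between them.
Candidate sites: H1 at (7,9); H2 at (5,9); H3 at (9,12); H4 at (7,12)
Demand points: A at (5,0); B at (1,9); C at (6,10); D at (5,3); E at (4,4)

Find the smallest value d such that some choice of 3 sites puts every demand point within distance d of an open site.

Open {H1, H2, H3}.
  Farthest demand point is A at distance 9 (to H2); all others are ≤ 9.
With {H1, H2, H4} the worst case is 9.
With {H2, H3, H4} the worst case is 9.
No size-3 selection achieves below 9.

9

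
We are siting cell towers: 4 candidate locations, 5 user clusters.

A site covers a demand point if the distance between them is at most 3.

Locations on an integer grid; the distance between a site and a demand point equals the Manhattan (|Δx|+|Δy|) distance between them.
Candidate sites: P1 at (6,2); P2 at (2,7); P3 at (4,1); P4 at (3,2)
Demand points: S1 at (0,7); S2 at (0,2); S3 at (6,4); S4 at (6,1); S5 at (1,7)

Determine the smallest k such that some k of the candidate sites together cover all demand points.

3

Coverage sets (demand points within 3 of each site):
  P1: {S3, S4}
  P2: {S1, S5}
  P3: {S4}
  P4: {S2}
No 2 sites suffice: every size-2 union leaves at least one demand point uncovered.
But {P1, P2, P4} covers everything, so the minimum is 3.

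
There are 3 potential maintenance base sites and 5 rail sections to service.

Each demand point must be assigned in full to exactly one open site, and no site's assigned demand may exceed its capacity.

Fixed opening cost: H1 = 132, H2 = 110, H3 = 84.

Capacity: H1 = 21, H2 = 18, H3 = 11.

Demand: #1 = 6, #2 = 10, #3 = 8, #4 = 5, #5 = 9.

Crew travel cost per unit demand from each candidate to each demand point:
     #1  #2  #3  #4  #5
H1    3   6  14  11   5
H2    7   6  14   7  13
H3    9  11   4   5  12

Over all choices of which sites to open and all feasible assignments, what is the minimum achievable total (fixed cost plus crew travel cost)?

516

Open {H1, H2, H3}; cheapest assignment that respects the capacities:
  H1 (cap 21, load 15): #1, #5 — cost 6×3 + 9×5 = 63
  H2 (cap 18, load 15): #2, #4 — cost 10×6 + 5×7 = 95
  H3 (cap 11, load 8): #3 — cost 8×4 = 32
  Shipping 190, fixed 326 → total 516.
  Any other capacity-feasible assignment to {H1, H2, H3} ships for at least 190.
Compare {H1, H2}: its best feasible assignment gives total 532.
Every other set of open sites that can feasibly serve all demand totals ≥ 532 even under its best assignment. Minimum: 516.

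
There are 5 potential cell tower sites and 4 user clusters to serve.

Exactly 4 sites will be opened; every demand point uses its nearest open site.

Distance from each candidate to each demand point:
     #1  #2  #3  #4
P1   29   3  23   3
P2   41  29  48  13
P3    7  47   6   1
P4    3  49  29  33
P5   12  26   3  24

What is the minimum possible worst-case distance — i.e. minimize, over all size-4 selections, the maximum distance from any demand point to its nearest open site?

3

Open {P1, P2, P4, P5}.
  Farthest demand point is #1 at distance 3 (to P4); all others are ≤ 3.
With {P1, P3, P4, P5} the worst case is 3.
With {P1, P2, P3, P4} the worst case is 6.
No size-4 selection achieves below 3.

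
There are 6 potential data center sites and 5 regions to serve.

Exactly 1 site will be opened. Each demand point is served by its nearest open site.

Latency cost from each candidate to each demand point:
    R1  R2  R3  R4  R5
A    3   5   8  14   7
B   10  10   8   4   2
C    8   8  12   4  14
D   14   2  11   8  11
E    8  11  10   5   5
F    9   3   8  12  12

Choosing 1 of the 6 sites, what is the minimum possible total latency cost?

34

Open {B}.
  R1→B 10, R2→B 10, R3→B 8, R4→B 4, R5→B 2  ⇒ total 34.
Compare {A}: total 37.
Compare {E}: total 39.
No size-1 selection does better; minimum is 34.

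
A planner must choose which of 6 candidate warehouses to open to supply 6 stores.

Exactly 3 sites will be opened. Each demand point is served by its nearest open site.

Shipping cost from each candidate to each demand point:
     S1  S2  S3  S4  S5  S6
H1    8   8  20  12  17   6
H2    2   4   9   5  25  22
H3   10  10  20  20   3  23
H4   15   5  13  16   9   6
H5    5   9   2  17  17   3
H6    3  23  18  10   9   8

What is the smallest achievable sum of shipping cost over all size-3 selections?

Open {H2, H3, H5}.
  S1→H2 2, S2→H2 4, S3→H5 2, S4→H2 5, S5→H3 3, S6→H5 3  ⇒ total 19.
Compare {H2, H4, H5}: total 25.
Compare {H2, H5, H6}: total 25.
No size-3 selection does better; minimum is 19.

19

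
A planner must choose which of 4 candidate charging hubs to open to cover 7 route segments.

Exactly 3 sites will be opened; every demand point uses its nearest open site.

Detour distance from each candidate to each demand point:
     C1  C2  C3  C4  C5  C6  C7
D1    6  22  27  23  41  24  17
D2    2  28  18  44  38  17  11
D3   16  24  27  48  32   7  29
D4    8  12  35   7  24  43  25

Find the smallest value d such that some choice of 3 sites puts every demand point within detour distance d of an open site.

24

Open {D1, D2, D4}.
  Farthest demand point is C5 at detour distance 24 (to D4); all others are ≤ 24.
With {D2, D3, D4} the worst case is 24.
With {D1, D3, D4} the worst case is 27.
No size-3 selection achieves below 24.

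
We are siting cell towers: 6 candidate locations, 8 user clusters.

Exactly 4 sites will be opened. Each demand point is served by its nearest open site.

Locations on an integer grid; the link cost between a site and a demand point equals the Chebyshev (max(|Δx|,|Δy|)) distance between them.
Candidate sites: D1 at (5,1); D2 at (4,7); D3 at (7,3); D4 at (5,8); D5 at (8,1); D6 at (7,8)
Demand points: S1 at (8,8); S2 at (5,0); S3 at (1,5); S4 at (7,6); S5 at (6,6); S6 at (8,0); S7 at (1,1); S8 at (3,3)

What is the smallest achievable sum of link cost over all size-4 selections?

Open {D1, D2, D5, D6}.
  S1→D6 1, S2→D1 1, S3→D2 3, S4→D6 2, S5→D2 2, S6→D5 1, S7→D1 4, S8→D1 2  ⇒ total 16.
Compare {D1, D3, D5, D6}: total 17.
Compare {D1, D4, D5, D6}: total 17.
No size-4 selection does better; minimum is 16.

16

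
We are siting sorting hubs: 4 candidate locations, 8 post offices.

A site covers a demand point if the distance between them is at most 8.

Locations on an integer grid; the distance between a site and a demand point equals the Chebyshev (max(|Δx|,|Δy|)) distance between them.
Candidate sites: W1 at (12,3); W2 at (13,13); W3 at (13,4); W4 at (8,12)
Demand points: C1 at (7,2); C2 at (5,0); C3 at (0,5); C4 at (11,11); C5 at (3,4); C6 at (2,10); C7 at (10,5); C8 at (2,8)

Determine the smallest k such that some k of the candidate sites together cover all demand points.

2

Coverage sets (demand points within 8 of each site):
  W1: {C1, C2, C4, C7}
  W2: {C4, C7}
  W3: {C1, C2, C4, C7}
  W4: {C3, C4, C5, C6, C7, C8}
No single site covers all 8 demand points.
But {W1, W4} covers everything, so the minimum is 2.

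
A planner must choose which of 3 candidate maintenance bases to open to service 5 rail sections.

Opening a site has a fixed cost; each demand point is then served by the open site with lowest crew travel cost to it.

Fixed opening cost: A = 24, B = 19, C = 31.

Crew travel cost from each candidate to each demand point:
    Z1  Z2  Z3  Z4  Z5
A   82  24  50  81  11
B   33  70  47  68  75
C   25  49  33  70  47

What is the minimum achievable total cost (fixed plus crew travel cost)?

Open {A, C}: assign each demand point to its cheapest open site.
  Z1→C 25, Z2→A 24, Z3→C 33, Z4→C 70, Z5→A 11
  crew travel cost 163, fixed 55 → total 218.
Compare {A, B}: crew travel cost 183 + fixed 43 = 226.
Compare {A, B, C}: crew travel cost 161 + fixed 74 = 235.
Compare {C}: crew travel cost 224 + fixed 31 = 255.
All other subsets cost ≥ 226. Minimum total cost: 218.

218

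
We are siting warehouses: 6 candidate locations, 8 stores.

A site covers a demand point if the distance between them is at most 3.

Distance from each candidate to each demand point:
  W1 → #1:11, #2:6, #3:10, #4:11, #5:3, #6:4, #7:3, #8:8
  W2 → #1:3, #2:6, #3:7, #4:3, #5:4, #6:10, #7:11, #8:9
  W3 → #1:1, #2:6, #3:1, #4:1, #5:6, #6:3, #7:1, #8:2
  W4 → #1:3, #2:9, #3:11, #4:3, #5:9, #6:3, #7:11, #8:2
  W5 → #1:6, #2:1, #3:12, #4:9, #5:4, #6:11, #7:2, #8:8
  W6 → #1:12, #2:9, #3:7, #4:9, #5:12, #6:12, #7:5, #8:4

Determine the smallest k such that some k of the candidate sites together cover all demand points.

3

Coverage sets (demand points within 3 of each site):
  W1: {#5, #7}
  W2: {#1, #4}
  W3: {#1, #3, #4, #6, #7, #8}
  W4: {#1, #4, #6, #8}
  W5: {#2, #7}
  W6: {}
No 2 sites suffice: every size-2 union leaves at least one demand point uncovered.
But {W1, W3, W5} covers everything, so the minimum is 3.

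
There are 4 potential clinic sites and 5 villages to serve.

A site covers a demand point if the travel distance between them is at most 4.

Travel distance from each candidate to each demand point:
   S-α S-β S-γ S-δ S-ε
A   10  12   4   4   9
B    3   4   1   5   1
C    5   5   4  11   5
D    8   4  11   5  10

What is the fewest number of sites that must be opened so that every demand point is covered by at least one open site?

2

Coverage sets (demand points within 4 of each site):
  A: {S-γ, S-δ}
  B: {S-α, S-β, S-γ, S-ε}
  C: {S-γ}
  D: {S-β}
No single site covers all 5 demand points.
But {A, B} covers everything, so the minimum is 2.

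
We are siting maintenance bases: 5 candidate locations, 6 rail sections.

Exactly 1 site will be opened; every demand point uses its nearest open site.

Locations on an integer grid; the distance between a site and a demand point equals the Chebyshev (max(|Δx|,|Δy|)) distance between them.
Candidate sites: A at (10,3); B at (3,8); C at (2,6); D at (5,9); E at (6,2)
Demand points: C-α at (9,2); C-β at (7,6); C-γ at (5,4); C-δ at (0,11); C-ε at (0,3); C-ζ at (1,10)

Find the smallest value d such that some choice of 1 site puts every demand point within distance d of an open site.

Open {B}.
  Farthest demand point is C-α at distance 6 (to B); all others are ≤ 6.
With {C} the worst case is 7.
With {D} the worst case is 7.
No size-1 selection achieves below 6.

6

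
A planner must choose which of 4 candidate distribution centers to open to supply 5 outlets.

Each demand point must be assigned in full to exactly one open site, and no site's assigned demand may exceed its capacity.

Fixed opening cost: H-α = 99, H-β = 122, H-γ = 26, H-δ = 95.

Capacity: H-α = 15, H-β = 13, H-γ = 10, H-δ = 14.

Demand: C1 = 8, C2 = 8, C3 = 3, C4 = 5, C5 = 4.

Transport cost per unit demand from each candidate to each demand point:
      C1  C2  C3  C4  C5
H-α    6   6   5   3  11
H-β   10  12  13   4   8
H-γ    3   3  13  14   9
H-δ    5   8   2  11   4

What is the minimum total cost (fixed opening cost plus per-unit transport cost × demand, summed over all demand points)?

329

Open {H-α, H-γ, H-δ}; cheapest assignment that respects the capacities:
  H-α (cap 15, load 13): C2, C4 — cost 8×6 + 5×3 = 63
  H-γ (cap 10, load 8): C1 — cost 8×3 = 24
  H-δ (cap 14, load 7): C3, C5 — cost 3×2 + 4×4 = 22
  Shipping 109, fixed 220 → total 329.
  Any other capacity-feasible assignment to {H-α, H-γ, H-δ} ships for at least 109.
Compare {H-β, H-γ, H-δ}: its best feasible assignment gives total 365.
Compare {H-α, H-β, H-γ}: its best feasible assignment gives total 386.
Every other set of open sites that can feasibly serve all demand totals ≥ 365 even under its best assignment. Minimum: 329.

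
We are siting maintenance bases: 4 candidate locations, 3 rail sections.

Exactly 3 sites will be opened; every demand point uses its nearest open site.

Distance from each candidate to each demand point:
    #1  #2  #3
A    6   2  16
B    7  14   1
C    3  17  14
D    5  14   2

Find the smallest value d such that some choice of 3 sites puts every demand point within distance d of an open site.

3

Open {A, B, C}.
  Farthest demand point is #1 at distance 3 (to C); all others are ≤ 3.
With {A, C, D} the worst case is 3.
With {A, B, D} the worst case is 5.
No size-3 selection achieves below 3.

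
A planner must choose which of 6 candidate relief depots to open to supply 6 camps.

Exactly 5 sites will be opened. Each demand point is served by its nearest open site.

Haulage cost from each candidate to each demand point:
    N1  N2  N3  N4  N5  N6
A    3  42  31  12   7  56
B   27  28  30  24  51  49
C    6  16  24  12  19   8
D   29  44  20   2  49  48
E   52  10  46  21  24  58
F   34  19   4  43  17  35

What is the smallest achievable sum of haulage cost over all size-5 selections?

34

Open {A, C, D, E, F}.
  N1→A 3, N2→E 10, N3→F 4, N4→D 2, N5→A 7, N6→C 8  ⇒ total 34.
Compare {A, B, C, D, F}: total 40.
Compare {A, B, C, E, F}: total 44.
No size-5 selection does better; minimum is 34.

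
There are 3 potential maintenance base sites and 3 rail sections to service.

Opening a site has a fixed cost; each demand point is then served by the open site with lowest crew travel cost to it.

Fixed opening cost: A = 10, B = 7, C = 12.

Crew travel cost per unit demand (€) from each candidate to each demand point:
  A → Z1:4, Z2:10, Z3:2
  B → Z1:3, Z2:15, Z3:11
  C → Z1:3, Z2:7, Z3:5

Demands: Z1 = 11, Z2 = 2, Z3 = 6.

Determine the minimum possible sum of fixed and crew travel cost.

81

Open {A, C}: assign each demand point to its cheapest open site.
  Z1→C 11×3=33, Z2→C 2×7=14, Z3→A 6×2=12
  crew travel cost 59, fixed 22 → total 81.
Compare {A, B}: crew travel cost 65 + fixed 17 = 82.
Compare {A}: crew travel cost 76 + fixed 10 = 86.
Compare {A, B, C}: crew travel cost 59 + fixed 29 = 88.
All other subsets cost ≥ 82. Minimum total cost: 81.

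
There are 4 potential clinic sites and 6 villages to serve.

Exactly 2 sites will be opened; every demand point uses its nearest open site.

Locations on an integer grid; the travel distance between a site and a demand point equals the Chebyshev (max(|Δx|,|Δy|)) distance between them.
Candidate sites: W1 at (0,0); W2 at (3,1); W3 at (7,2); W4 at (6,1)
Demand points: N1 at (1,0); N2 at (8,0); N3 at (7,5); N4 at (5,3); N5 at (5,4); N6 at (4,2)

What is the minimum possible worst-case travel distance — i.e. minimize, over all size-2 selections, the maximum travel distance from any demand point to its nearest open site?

3

Open {W1, W3}.
  Farthest demand point is N3 at travel distance 3 (to W3); all others are ≤ 3.
With {W2, W3} the worst case is 3.
With {W1, W4} the worst case is 4.
No size-2 selection achieves below 3.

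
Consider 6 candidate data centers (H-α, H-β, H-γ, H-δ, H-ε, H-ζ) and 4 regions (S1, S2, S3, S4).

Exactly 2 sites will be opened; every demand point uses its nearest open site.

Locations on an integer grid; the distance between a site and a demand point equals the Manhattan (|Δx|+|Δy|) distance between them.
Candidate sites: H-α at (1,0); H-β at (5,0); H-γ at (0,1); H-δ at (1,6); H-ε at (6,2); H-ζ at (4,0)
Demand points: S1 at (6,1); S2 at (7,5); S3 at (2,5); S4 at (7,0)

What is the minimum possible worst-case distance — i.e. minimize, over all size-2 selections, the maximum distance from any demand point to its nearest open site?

Open {H-δ, H-ε}.
  Farthest demand point is S2 at distance 4 (to H-ε); all others are ≤ 4.
With {H-α, H-ε} the worst case is 6.
With {H-γ, H-ε} the worst case is 6.
No size-2 selection achieves below 4.

4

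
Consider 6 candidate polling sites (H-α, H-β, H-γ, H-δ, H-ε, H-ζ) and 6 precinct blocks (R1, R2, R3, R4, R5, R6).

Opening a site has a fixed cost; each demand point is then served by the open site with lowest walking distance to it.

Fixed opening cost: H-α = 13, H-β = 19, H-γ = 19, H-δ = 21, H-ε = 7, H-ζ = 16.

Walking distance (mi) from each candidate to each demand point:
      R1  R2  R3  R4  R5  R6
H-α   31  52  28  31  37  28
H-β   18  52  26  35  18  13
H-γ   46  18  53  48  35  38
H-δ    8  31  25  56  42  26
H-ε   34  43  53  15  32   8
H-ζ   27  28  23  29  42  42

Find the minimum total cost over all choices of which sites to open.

Open {H-δ, H-ε}: assign each demand point to its cheapest open site.
  R1→H-δ 8, R2→H-δ 31, R3→H-δ 25, R4→H-ε 15, R5→H-ε 32, R6→H-ε 8
  walking distance 119, fixed 28 → total 147.
Compare {H-β, H-γ, H-ε}: walking distance 103 + fixed 45 = 148.
Compare {H-β, H-δ, H-ε}: walking distance 105 + fixed 47 = 152.
Compare {H-β, H-ε, H-ζ}: walking distance 110 + fixed 42 = 152.
All other subsets cost ≥ 148. Minimum total cost: 147.

147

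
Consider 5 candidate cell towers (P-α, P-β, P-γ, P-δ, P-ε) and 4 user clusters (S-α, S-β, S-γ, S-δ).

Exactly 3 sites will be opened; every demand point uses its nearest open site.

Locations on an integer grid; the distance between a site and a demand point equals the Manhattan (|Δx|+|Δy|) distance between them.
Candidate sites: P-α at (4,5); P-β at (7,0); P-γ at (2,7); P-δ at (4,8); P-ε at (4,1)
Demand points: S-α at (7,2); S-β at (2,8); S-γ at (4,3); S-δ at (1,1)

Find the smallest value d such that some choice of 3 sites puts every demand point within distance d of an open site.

3

Open {P-β, P-γ, P-ε}.
  Farthest demand point is S-δ at distance 3 (to P-ε); all others are ≤ 3.
With {P-β, P-δ, P-ε} the worst case is 3.
With {P-α, P-γ, P-ε} the worst case is 4.
No size-3 selection achieves below 3.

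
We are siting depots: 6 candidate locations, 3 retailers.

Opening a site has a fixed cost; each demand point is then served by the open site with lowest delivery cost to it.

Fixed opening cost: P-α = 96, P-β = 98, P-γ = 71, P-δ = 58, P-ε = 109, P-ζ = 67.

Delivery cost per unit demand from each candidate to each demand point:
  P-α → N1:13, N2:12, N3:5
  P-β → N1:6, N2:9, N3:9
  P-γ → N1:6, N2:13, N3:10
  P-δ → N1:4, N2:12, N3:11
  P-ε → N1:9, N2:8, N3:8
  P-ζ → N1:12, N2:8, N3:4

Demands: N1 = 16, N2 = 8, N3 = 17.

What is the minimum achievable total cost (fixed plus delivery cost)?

321

Open {P-δ, P-ζ}: assign each demand point to its cheapest open site.
  N1→P-δ 16×4=64, N2→P-ζ 8×8=64, N3→P-ζ 17×4=68
  delivery cost 196, fixed 125 → total 321.
Compare {P-γ, P-ζ}: delivery cost 228 + fixed 138 = 366.
Compare {P-ζ}: delivery cost 324 + fixed 67 = 391.
Compare {P-γ, P-δ, P-ζ}: delivery cost 196 + fixed 196 = 392.
All other subsets cost ≥ 366. Minimum total cost: 321.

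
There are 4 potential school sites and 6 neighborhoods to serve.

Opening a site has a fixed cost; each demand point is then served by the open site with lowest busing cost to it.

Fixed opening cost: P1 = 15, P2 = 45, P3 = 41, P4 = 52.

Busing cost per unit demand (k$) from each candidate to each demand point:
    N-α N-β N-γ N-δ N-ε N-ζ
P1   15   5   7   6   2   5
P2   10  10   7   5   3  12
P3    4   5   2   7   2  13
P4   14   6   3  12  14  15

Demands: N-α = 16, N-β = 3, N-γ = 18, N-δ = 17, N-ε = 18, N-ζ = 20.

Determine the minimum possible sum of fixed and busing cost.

Open {P1, P3}: assign each demand point to its cheapest open site.
  N-α→P3 16×4=64, N-β→P1 3×5=15, N-γ→P3 18×2=36, N-δ→P1 17×6=102, N-ε→P1 18×2=36, N-ζ→P1 20×5=100
  busing cost 353, fixed 56 → total 409.
Compare {P1, P2, P3}: busing cost 336 + fixed 101 = 437.
Compare {P1, P3, P4}: busing cost 353 + fixed 108 = 461.
Compare {P1, P2, P3, P4}: busing cost 336 + fixed 153 = 489.
All other subsets cost ≥ 437. Minimum total cost: 409.

409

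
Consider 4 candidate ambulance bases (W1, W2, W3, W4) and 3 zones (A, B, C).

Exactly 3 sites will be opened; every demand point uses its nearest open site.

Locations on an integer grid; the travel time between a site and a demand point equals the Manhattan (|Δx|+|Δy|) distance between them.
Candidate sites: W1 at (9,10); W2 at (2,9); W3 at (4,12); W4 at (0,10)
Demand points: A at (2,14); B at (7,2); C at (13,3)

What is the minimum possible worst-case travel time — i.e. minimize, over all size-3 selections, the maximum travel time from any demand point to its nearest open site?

11

Open {W1, W2, W3}.
  Farthest demand point is C at travel time 11 (to W1); all others are ≤ 11.
With {W1, W2, W4} the worst case is 11.
With {W1, W3, W4} the worst case is 11.
No size-3 selection achieves below 11.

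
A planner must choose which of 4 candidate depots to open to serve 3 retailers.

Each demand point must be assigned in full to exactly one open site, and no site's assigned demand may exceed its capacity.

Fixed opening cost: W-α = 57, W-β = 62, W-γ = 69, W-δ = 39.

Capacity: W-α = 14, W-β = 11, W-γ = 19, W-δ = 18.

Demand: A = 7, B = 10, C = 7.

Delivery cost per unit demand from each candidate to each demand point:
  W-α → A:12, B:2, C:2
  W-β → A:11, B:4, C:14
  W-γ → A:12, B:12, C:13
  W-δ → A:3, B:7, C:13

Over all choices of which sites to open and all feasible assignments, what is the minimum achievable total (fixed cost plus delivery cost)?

201

Open {W-α, W-δ}; cheapest assignment that respects the capacities:
  W-α (cap 14, load 7): C — cost 7×2 = 14
  W-δ (cap 18, load 17): A, B — cost 7×3 + 10×7 = 91
  Shipping 105, fixed 96 → total 201.
  Any other capacity-feasible assignment to {W-α, W-δ} ships for at least 105.
Compare {W-α, W-β, W-δ}: its best feasible assignment gives total 233.
Compare {W-β, W-δ}: its best feasible assignment gives total 253.
Every other set of open sites that can feasibly serve all demand totals ≥ 233 even under its best assignment. Minimum: 201.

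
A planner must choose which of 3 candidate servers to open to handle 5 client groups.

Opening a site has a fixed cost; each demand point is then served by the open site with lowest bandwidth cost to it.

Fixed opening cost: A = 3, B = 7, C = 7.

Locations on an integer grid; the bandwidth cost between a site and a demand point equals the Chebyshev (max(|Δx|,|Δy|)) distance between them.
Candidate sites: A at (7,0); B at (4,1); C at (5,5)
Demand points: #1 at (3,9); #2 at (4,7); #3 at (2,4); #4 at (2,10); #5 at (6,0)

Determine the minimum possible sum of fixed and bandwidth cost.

Open {A, C}: assign each demand point to its cheapest open site.
  #1→C 4, #2→C 2, #3→C 3, #4→C 5, #5→A 1
  bandwidth cost 15, fixed 10 → total 25.
Compare {C}: bandwidth cost 19 + fixed 7 = 26.
Compare {B, C}: bandwidth cost 16 + fixed 14 = 30.
Compare {A, B, C}: bandwidth cost 15 + fixed 17 = 32.
All other subsets cost ≥ 26. Minimum total cost: 25.

25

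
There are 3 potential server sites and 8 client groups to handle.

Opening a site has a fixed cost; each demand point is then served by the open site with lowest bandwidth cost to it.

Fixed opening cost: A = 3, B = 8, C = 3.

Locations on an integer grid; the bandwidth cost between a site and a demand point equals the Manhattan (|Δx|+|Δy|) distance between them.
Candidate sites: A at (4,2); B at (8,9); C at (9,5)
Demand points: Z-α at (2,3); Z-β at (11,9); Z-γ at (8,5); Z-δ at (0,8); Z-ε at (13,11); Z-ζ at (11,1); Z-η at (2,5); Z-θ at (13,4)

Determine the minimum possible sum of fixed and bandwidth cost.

52

Open {A, C}: assign each demand point to its cheapest open site.
  Z-α→A 3, Z-β→C 6, Z-γ→C 1, Z-δ→A 10, Z-ε→C 10, Z-ζ→C 6, Z-η→A 5, Z-θ→C 5
  bandwidth cost 46, fixed 6 → total 52.
Compare {A, B, C}: bandwidth cost 39 + fixed 14 = 53.
Compare {B, C}: bandwidth cost 47 + fixed 11 = 58.
Compare {C}: bandwidth cost 56 + fixed 3 = 59.
All other subsets cost ≥ 53. Minimum total cost: 52.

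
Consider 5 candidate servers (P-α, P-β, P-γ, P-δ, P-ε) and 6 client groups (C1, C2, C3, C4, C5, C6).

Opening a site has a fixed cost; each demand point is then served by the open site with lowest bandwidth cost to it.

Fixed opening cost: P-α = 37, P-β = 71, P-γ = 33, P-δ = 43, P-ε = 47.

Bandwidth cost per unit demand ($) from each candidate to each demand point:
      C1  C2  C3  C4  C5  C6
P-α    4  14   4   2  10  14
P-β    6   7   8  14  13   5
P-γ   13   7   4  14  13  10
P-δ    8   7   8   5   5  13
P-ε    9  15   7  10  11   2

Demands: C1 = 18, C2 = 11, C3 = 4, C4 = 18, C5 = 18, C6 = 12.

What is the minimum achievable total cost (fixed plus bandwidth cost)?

Open {P-α, P-δ, P-ε}: assign each demand point to its cheapest open site.
  C1→P-α 18×4=72, C2→P-δ 11×7=77, C3→P-α 4×4=16, C4→P-α 18×2=36, C5→P-δ 18×5=90, C6→P-ε 12×2=24
  bandwidth cost 315, fixed 127 → total 442.
Compare {P-α, P-γ, P-δ, P-ε}: bandwidth cost 315 + fixed 160 = 475.
Compare {P-α, P-β, P-δ}: bandwidth cost 351 + fixed 151 = 502.
Compare {P-α, P-β, P-δ, P-ε}: bandwidth cost 315 + fixed 198 = 513.
All other subsets cost ≥ 475. Minimum total cost: 442.

442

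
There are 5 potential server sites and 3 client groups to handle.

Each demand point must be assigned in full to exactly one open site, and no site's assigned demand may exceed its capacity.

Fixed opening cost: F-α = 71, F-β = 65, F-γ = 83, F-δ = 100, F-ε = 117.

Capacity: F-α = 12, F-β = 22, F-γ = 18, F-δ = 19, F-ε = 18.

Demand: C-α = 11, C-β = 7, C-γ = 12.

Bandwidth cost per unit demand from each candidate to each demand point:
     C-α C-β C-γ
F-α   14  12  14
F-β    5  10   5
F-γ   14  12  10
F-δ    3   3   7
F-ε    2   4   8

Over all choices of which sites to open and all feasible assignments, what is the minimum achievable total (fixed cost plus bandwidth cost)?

Open {F-β, F-δ}; cheapest assignment that respects the capacities:
  F-β (cap 22, load 12): C-γ — cost 12×5 = 60
  F-δ (cap 19, load 18): C-α, C-β — cost 11×3 + 7×3 = 54
  Shipping 114, fixed 165 → total 279.
  Any other capacity-feasible assignment to {F-β, F-δ} ships for at least 114.
Compare {F-β, F-ε}: its best feasible assignment gives total 292.
Compare {F-δ, F-ε}: its best feasible assignment gives total 344.
Every other set of open sites that can feasibly serve all demand totals ≥ 292 even under its best assignment. Minimum: 279.

279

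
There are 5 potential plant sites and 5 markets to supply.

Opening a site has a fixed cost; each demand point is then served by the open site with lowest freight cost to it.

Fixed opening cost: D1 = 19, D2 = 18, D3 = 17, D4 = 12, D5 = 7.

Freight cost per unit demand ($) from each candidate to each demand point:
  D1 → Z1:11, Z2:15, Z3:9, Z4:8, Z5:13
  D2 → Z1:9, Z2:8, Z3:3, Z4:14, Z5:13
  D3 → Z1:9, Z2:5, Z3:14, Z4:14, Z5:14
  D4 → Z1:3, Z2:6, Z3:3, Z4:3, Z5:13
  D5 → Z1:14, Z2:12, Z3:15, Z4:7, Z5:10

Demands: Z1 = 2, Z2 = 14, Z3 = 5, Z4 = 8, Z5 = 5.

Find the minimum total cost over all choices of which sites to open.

Open {D4, D5}: assign each demand point to its cheapest open site.
  Z1→D4 2×3=6, Z2→D4 14×6=84, Z3→D4 5×3=15, Z4→D4 8×3=24, Z5→D5 5×10=50
  freight cost 179, fixed 19 → total 198.
Compare {D3, D4, D5}: freight cost 165 + fixed 36 = 201.
Compare {D4}: freight cost 194 + fixed 12 = 206.
Compare {D3, D4}: freight cost 180 + fixed 29 = 209.
All other subsets cost ≥ 201. Minimum total cost: 198.

198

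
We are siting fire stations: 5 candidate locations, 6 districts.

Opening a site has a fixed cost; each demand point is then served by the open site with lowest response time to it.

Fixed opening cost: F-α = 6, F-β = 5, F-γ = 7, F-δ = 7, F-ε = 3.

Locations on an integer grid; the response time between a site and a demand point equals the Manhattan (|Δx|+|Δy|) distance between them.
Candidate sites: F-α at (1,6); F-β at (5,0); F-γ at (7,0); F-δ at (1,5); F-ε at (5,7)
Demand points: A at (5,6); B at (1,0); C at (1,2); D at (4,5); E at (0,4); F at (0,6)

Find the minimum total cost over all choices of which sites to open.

Open {F-δ, F-ε}: assign each demand point to its cheapest open site.
  A→F-ε 1, B→F-δ 5, C→F-δ 3, D→F-δ 3, E→F-δ 2, F→F-δ 2
  response time 16, fixed 10 → total 26.
Compare {F-δ}: response time 20 + fixed 7 = 27.
Compare {F-α, F-ε}: response time 18 + fixed 9 = 27.
Compare {F-α}: response time 22 + fixed 6 = 28.
All other subsets cost ≥ 27. Minimum total cost: 26.

26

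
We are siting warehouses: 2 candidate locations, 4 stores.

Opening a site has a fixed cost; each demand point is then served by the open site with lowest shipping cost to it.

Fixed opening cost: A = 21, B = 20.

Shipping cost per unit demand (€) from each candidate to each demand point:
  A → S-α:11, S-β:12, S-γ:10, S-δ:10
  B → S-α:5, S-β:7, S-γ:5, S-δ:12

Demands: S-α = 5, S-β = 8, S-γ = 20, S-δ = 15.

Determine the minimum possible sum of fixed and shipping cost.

Open {A, B}: assign each demand point to its cheapest open site.
  S-α→B 5×5=25, S-β→B 8×7=56, S-γ→B 20×5=100, S-δ→A 15×10=150
  shipping cost 331, fixed 41 → total 372.
Compare {B}: shipping cost 361 + fixed 20 = 381.
Compare {A}: shipping cost 501 + fixed 21 = 522.

372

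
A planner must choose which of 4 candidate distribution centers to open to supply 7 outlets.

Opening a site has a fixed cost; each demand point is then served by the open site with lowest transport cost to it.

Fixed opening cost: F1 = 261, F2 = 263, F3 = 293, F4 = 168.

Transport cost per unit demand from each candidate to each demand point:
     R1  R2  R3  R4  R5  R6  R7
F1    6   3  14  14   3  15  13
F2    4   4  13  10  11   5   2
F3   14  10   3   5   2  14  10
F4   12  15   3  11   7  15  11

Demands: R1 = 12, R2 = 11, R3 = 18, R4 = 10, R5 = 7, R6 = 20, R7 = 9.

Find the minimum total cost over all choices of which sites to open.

844

Open {F2, F4}: assign each demand point to its cheapest open site.
  R1→F2 12×4=48, R2→F2 11×4=44, R3→F4 18×3=54, R4→F2 10×10=100, R5→F4 7×7=49, R6→F2 20×5=100, R7→F2 9×2=18
  transport cost 413, fixed 431 → total 844.
Compare {F2}: transport cost 621 + fixed 263 = 884.
Compare {F2, F3}: transport cost 328 + fixed 556 = 884.
Compare {F2, F3, F4}: transport cost 328 + fixed 724 = 1052.
All other subsets cost ≥ 884. Minimum total cost: 844.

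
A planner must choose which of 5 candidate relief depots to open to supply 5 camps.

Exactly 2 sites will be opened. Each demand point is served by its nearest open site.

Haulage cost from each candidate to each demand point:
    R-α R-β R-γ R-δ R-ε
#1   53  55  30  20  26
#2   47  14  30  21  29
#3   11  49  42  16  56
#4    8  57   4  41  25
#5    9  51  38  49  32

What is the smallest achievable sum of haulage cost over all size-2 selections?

72

Open {#2, #4}.
  R-α→#4 8, R-β→#2 14, R-γ→#4 4, R-δ→#2 21, R-ε→#4 25  ⇒ total 72.
Compare {#2, #3}: total 100.
Compare {#3, #4}: total 102.
No size-2 selection does better; minimum is 72.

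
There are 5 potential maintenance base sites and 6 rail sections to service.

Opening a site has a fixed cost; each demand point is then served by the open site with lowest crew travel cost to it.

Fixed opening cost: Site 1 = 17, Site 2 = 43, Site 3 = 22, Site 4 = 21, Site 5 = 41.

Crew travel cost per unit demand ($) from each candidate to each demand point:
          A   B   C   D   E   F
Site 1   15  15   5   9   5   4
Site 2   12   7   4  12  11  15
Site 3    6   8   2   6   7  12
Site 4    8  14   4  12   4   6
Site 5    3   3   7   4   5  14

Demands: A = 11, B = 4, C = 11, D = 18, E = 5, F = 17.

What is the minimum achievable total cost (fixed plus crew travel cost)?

Open {Site 1, Site 3, Site 5}: assign each demand point to its cheapest open site.
  A→Site 5 11×3=33, B→Site 5 4×3=12, C→Site 3 11×2=22, D→Site 5 18×4=72, E→Site 1 5×5=25, F→Site 1 17×4=68
  crew travel cost 232, fixed 80 → total 312.
Compare {Site 1, Site 5}: crew travel cost 265 + fixed 58 = 323.
Compare {Site 1, Site 4, Site 5}: crew travel cost 249 + fixed 79 = 328.
Compare {Site 1, Site 3, Site 4, Site 5}: crew travel cost 227 + fixed 101 = 328.
All other subsets cost ≥ 323. Minimum total cost: 312.

312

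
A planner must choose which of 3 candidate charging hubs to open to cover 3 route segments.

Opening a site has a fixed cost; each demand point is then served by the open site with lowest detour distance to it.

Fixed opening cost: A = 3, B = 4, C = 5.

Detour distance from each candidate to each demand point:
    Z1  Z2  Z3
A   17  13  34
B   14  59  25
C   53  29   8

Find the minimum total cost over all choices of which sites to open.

46

Open {A, C}: assign each demand point to its cheapest open site.
  Z1→A 17, Z2→A 13, Z3→C 8
  detour distance 38, fixed 8 → total 46.
Compare {A, B, C}: detour distance 35 + fixed 12 = 47.
Compare {A, B}: detour distance 52 + fixed 7 = 59.
Compare {B, C}: detour distance 51 + fixed 9 = 60.
All other subsets cost ≥ 47. Minimum total cost: 46.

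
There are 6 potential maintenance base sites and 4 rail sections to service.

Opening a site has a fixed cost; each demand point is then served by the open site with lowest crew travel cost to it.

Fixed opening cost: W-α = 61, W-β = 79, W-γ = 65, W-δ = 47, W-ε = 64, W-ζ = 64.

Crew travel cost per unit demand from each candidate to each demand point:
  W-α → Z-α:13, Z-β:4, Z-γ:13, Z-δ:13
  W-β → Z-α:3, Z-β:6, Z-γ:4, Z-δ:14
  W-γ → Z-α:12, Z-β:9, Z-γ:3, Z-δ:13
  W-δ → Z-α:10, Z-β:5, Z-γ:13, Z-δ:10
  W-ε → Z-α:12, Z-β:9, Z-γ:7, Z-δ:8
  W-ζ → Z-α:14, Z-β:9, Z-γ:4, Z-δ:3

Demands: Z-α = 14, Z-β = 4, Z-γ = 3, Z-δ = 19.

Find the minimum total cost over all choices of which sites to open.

Open {W-β, W-ζ}: assign each demand point to its cheapest open site.
  Z-α→W-β 14×3=42, Z-β→W-β 4×6=24, Z-γ→W-β 3×4=12, Z-δ→W-ζ 19×3=57
  crew travel cost 135, fixed 143 → total 278.
Compare {W-β, W-δ, W-ζ}: crew travel cost 131 + fixed 190 = 321.
Compare {W-α, W-β, W-ζ}: crew travel cost 127 + fixed 204 = 331.
Compare {W-δ, W-ζ}: crew travel cost 229 + fixed 111 = 340.
All other subsets cost ≥ 321. Minimum total cost: 278.

278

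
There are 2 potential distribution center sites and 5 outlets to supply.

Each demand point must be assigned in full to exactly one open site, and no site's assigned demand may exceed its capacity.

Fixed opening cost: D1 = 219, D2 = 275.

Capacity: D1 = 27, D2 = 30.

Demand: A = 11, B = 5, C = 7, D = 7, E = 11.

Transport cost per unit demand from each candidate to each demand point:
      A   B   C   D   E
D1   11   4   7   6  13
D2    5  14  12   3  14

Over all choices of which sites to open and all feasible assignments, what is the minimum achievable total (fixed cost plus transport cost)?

782

Open {D1, D2}; cheapest assignment that respects the capacities:
  D1 (cap 27, load 23): B, C, E — cost 5×4 + 7×7 + 11×13 = 212
  D2 (cap 30, load 18): A, D — cost 11×5 + 7×3 = 76
  Shipping 288, fixed 494 → total 782.
  Any other capacity-feasible assignment to {D1, D2} ships for at least 288.
Total demand is 41 and no other set of sites has combined capacity ≥ 41, so {D1, D2} is the only feasible choice of open sites. Minimum: 782.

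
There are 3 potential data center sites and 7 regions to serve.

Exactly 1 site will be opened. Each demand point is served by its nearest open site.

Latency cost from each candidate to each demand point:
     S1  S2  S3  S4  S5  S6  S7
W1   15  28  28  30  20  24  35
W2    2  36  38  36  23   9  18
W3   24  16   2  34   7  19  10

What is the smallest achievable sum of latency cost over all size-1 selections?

Open {W3}.
  S1→W3 24, S2→W3 16, S3→W3 2, S4→W3 34, S5→W3 7, S6→W3 19, S7→W3 10  ⇒ total 112.
Compare {W2}: total 162.
Compare {W1}: total 180.

112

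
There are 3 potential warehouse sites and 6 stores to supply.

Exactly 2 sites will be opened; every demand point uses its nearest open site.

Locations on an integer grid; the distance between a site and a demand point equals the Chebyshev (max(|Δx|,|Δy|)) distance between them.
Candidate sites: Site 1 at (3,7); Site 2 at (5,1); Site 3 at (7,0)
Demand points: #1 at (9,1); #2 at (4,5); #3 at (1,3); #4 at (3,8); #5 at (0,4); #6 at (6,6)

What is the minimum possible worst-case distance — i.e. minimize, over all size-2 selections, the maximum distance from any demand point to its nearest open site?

Open {Site 1, Site 2}.
  Farthest demand point is #1 at distance 4 (to Site 2); all others are ≤ 4.
With {Site 1, Site 3} the worst case is 4.
With {Site 2, Site 3} the worst case is 7.
No size-2 selection achieves below 4.

4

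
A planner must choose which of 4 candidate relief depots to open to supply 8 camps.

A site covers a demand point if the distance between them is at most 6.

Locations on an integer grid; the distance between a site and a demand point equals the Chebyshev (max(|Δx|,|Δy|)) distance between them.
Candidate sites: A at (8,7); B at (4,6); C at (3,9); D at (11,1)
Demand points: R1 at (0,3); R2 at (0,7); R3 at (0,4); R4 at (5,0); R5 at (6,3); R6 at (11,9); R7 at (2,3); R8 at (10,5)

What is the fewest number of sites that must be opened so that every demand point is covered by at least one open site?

Coverage sets (demand points within 6 of each site):
  A: {R5, R6, R7, R8}
  B: {R1, R2, R3, R4, R5, R7, R8}
  C: {R1, R2, R3, R5, R7}
  D: {R4, R5, R8}
No single site covers all 8 demand points.
But {A, B} covers everything, so the minimum is 2.

2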